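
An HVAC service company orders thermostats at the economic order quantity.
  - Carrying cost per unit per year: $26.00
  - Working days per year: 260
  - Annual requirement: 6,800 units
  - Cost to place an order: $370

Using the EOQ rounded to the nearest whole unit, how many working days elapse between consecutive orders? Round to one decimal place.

16.8 days

Q* = √(2·D·S / H) = √(2·6,800·370 / 26) = √193,538.5 ≈ 439.93 → Q = 440 units
Days between orders = 260 / (D/Q) = 260 / 15.455 ≈ 16.824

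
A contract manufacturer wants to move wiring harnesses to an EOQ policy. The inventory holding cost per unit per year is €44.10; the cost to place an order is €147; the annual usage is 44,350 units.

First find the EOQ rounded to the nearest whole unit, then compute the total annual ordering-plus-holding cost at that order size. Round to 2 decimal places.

Q* = √(2·D·S / H) = √(2·44,350·147 / 44.1) = √295,666.7 ≈ 543.75 → Q = 544 units
Annual ordering cost = (D/Q)·S = (44,350/544) × 147 = €11,984.28
Annual holding cost  = (Q/2)·H = (544/2) × 44.1 = €11,995.20
Total = €11,984.28 + €11,995.20 = €23,979.48

€23,979.48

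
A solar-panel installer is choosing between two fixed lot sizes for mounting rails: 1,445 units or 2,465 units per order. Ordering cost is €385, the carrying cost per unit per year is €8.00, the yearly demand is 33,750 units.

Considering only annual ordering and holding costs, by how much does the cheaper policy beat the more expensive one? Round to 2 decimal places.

€359.08

Annual cost at Q: ordering D·S/Q plus holding Q·H/2.
TC(1,445) = (33,750/1,445)×385 + (1,445/2)×8 = €14,772.21
TC(2,465) = (33,750/2,465)×385 + (2,465/2)×8 = €15,131.30
Cheaper: Q = 1,445.  Difference = €359.08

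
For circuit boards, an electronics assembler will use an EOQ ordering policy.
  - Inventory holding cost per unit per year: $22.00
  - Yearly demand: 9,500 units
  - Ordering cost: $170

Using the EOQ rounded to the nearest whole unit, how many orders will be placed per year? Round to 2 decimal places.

Optimal lot size Q* = (2 × 9,500 × $170 / $22)^½ ≈ 383.17 → Q = 383
N = D/Q = 9,500/383 ≈ 24.804 orders/yr

24.80 orders per year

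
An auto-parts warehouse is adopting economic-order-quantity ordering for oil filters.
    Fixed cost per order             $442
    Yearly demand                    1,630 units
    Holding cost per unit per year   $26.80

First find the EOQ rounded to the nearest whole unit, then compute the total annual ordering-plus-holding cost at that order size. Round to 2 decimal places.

Q* = √(2·D·S / H) = √(2·1,630·442 / 26.8) = √53,765.7 ≈ 231.87 → Q = 232 units
Annual ordering cost = (D/Q)·S = (1,630/232) × 442 = $3,105.43
Annual holding cost  = (Q/2)·H = (232/2) × 26.8 = $3,108.80
Total = $3,105.43 + $3,108.80 = $6,214.23

$6,214.23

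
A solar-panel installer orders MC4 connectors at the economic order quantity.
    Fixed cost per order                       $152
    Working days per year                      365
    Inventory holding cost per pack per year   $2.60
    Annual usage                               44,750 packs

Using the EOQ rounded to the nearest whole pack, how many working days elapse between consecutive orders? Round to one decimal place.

18.7 days

EOQ = √(2DS/H) = √(2 × 44,750 × 152 / 2.6)
    = √(5,232,307.69) ≈ 2,287.42 → Q = 2,287 packs
T = Q/D × 365 days = 2,287/44,750 × 365 = 18.654 days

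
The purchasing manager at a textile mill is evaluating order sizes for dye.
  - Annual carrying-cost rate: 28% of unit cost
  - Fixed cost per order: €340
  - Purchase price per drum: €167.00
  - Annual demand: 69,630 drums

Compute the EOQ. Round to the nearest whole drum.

Carrying cost H = €167 × 28% = €46.7600/drum/yr
EOQ = √(2DS/H) = √(2 × 69,630 × 340 / 46.76)
    = √(1,012,583.40) ≈ 1,006.27

1,006 drums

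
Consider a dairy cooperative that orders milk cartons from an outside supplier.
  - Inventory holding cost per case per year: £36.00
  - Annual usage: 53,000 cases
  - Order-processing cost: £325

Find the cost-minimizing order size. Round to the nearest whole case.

978 cases

2DS/H = 2·53,000·325/36 = 956,944.44
EOQ = √956,944.44 ≈ 978.24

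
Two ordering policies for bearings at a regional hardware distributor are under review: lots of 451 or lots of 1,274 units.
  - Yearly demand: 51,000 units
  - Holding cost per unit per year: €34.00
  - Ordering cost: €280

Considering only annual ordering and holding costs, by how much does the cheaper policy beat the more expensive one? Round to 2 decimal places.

For each Q, cost = (D/Q)·S + (Q/2)·H.
TC(451) = (51,000/451)×280 + (451/2)×34 = €39,329.97
TC(1,274) = (51,000/1,274)×280 + (1,274/2)×34 = €32,866.79
|ΔTC| = |€39,329.97 − €32,866.79| = €6,463.18

€6,463.18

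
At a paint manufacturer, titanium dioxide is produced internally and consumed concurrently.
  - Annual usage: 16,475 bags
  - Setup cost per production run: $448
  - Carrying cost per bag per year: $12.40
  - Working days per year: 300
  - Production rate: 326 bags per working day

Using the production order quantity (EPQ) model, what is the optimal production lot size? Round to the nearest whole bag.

1,197 bags

d = 16,475/300 = 54.9167 bags/day;  effective holding cost H(1 − d/p) = 12.4·(1 − 54.9167/326) = 10.31115
Q* = √(2DS / H_eff) = √(2·16,475·448 / 10.31115) ≈ 1,196.50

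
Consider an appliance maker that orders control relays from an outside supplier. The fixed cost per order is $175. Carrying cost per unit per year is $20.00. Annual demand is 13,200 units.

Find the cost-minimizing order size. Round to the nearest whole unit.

EOQ = √(2DS/H) = √(2 × 13,200 × 175 / 20)
    = √(231,000.00) ≈ 480.62

481 units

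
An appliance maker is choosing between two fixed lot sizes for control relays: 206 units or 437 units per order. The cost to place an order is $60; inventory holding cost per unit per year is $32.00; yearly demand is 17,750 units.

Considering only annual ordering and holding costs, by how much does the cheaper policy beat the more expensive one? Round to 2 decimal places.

$963.17

TC(Q) = (D/Q)S + (Q/2)H
TC(206) = (17,750/206)×60 + (206/2)×32 = $8,465.90
TC(437) = (17,750/437)×60 + (437/2)×32 = $9,429.07
|ΔTC| = |$8,465.90 − $9,429.07| = $963.17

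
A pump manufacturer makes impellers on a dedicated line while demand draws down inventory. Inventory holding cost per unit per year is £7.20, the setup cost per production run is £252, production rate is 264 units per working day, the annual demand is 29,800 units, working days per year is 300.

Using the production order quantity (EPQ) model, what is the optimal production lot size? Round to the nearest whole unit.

Daily demand d = 29,800/300 = 99.333; p = 264; 1 − d/p = 0.62374
EPQ = √(2DS / (H(1 − d/p)))
    = √(2 × 29,800 × 252 / (7.2 × 0.62374)) ≈ 1,828.76

1,829 units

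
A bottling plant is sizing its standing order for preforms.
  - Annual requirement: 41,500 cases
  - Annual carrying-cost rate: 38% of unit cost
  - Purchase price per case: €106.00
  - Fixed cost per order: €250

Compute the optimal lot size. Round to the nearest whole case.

718 cases

Holding cost per case per year: H = 38% × €106 = €40.2800
Optimal lot size Q* = (2 × 41,500 × €250 / €40.28)^½ ≈ 717.74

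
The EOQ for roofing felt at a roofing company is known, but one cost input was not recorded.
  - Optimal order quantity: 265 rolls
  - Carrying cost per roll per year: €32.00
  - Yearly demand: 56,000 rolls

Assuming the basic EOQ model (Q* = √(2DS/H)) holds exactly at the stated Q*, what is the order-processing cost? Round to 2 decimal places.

From Q* = √(2DS/H) ⇒ Q*² = 2DS/H.
S = Q²H / (2D) = 265² × 32 / (2 × 56,000) = 20.0643

€20.06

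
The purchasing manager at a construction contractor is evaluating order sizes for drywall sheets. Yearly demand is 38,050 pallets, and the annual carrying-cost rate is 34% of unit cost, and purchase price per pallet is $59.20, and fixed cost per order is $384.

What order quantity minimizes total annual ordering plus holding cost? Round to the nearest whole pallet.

1,205 pallets

H = i·C = 0.34 × $59.2 = $20.1280 per pallet-year
EOQ = √(2DS/H) = √(2 × 38,050 × 384 / 20.128)
    = √(1,451,828.30) ≈ 1,204.92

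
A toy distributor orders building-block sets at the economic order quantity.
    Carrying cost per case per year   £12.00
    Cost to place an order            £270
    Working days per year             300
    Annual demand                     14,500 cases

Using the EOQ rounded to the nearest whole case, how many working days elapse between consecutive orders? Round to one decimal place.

16.7 days

EOQ = √(2DS/H) = √(2 × 14,500 × 270 / 12)
    = √(652,500.00) ≈ 807.77 → Q = 808 cases
Cycle time = (working days × Q)/D = (300 × 808) / 14,500 = 16.717 days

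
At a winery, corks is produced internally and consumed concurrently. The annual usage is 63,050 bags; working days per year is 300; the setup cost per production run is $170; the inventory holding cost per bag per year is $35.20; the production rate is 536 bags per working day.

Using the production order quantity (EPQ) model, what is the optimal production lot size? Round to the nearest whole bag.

d = 63,050/300 = 210.1667 bags/day;  effective holding cost H(1 − d/p) = 35.2·(1 − 210.1667/536) = 21.39801
Q* = √(2DS / H_eff) = √(2·63,050·170 / 21.39801) ≈ 1,000.91

1,001 bags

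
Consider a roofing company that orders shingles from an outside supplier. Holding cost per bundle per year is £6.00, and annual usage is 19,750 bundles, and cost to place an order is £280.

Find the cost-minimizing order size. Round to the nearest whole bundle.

1,358 bundles

2DS/H = 2·19,750·280/6 = 1,843,333.33
EOQ = √1,843,333.33 ≈ 1,357.69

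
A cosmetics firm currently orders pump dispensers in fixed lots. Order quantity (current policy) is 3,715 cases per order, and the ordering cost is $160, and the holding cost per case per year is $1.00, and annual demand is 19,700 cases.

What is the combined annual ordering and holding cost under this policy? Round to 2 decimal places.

$2,705.95

Annual ordering cost = (D/Q)·S = (19,700/3,715) × 160 = $848.45
Annual holding cost  = (Q/2)·H = (3,715/2) × 1 = $1,857.50
Total = $848.45 + $1,857.50 = $2,705.95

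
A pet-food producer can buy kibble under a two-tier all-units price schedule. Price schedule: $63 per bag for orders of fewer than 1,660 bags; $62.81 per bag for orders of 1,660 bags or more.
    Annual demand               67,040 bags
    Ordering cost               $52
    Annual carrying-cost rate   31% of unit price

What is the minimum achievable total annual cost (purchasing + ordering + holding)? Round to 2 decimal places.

$4,229,043.46

H₁ = 31%×$63 = $19.5300;  H₂ = 31%×$62.81 = $19.4711
EOQ₁ = √(2×67,040×52/19.5300) = 597.49  (< 1,660, feasible at tier 1)
EOQ₂ = √(2×67,040×52/19.4711) = 598.40  (< 1,660 → use Q = 1,660 at tier-2 price)
TC(tier 1 (EOQ₁), Q≈597.5) = $4,235,189.03
TC(tier 2, Q≈1,660.0) = $4,229,043.46
Minimum at tier 2: $4,229,043.46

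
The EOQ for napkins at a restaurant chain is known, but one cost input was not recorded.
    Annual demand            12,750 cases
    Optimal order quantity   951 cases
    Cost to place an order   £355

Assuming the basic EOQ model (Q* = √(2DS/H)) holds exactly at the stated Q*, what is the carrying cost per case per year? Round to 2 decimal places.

£10.01

From Q* = √(2DS/H) ⇒ Q*² = 2DS/H.
H = 2DS / Q² = 2 × 12,750 × 355 / 951² = 10.0094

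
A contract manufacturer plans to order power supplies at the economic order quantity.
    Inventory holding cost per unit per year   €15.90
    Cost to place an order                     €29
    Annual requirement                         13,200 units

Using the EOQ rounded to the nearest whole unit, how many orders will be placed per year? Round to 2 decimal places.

EOQ = √(2DS/H) = √(2 × 13,200 × 29 / 15.9)
    = √(48,150.94) ≈ 219.43 → Q = 219
Orders per year = D/Q = 13,200 / 219 = 60.274

60.27 orders per year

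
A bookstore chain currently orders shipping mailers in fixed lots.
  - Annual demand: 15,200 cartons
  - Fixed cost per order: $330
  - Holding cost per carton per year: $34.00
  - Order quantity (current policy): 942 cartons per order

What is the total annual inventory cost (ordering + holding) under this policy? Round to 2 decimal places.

$21,338.84

Ordering: D/Q × S = 15,200/942 × $330 = $5,324.84
Holding:  Q/2 × H = 942/2 × $34 = $16,014.00
Total = $5,324.84 + $16,014.00 = $21,338.84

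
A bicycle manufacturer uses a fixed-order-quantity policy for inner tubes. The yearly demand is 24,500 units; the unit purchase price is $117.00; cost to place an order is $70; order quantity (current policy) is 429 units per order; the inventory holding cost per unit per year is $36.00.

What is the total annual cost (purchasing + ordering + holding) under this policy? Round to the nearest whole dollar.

$2,878,220

Ordering: D/Q × S = 24,500/429 × $70 = $3,997.67
Holding:  Q/2 × H = 429/2 × $36 = $7,722.00
Purchase cost = D·C = 24,500 × 117 = $2,866,500.00
Total = $3,997.67 + $7,722.00 + $2,866,500.00 = $2,878,219.67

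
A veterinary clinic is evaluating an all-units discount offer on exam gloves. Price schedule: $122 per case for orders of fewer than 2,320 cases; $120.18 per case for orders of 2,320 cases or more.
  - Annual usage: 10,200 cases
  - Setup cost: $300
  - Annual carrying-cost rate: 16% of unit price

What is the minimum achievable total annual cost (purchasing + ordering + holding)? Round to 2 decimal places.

$1,249,460.37

H₁ = 16%×$122 = $19.5200;  H₂ = 16%×$120.18 = $19.2288
EOQ₁ = √(2×10,200×300/19.5200) = 559.93  (< 2,320, feasible at tier 1)
EOQ₂ = √(2×10,200×300/19.2288) = 564.16  (< 2,320 → use Q = 2,320 at tier-2 price)
TC(tier 1 (EOQ₁), Q≈559.9) = $1,255,329.89
TC(tier 2, Q≈2,320.0) = $1,249,460.37
Minimum at tier 2: $1,249,460.37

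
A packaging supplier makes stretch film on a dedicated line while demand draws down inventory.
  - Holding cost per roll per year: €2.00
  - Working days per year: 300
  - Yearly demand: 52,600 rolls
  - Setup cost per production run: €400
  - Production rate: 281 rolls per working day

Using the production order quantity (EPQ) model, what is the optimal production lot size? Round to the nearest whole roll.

d = 52,600/300 = 175.3333 rolls/day;  effective holding cost H(1 − d/p) = 2·(1 − 175.3333/281) = 0.75208
Q* = √(2DS / H_eff) = √(2·52,600·400 / 0.75208) ≈ 7,480.09

7,480 rolls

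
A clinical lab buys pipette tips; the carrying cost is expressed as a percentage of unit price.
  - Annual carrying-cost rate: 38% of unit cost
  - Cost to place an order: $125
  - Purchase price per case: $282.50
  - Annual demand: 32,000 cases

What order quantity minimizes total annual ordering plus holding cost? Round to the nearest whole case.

273 cases

Holding cost per case per year: H = 38% × $282.5 = $107.3500
2DS/H = 2·32,000·125/107.35 = 74,522.59
EOQ = √74,522.59 ≈ 272.99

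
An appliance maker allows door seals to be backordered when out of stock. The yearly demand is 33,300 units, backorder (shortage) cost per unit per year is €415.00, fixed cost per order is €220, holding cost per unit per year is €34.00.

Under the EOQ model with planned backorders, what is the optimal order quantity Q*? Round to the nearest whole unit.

Basic EOQ = √(2·33,300·220/34) = 656.461
Backorder adjustment √((H+b)/b) = √((34+415)/415) = 1.0402
Q* = 656.461 × 1.0402 ≈ 682.82

683 units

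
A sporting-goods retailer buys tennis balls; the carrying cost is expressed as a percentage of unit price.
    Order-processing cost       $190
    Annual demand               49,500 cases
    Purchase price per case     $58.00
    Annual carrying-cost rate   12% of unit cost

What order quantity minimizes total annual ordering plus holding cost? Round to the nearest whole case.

H = i·C = 0.12 × $58 = $6.9600 per case-year
Q* = √(2·D·S / H) = √(2·49,500·190 / 6.96) = √2,702,586.2 ≈ 1,643.95

1,644 cases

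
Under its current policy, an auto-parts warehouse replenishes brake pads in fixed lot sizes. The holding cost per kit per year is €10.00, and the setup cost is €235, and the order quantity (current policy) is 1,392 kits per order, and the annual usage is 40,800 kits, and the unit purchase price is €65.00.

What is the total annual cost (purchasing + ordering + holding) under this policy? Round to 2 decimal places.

Orders/yr = 40,800/1,392 = 29.310; ordering cost = 29.310 × €235 = €6,887.93
Average inventory = 1,392/2 = 696; holding cost = 696 × €10 = €6,960.00
Purchase cost = D·C = 40,800 × 65 = €2,652,000.00
Total = €6,887.93 + €6,960.00 + €2,652,000.00 = €2,665,847.93

€2,665,847.93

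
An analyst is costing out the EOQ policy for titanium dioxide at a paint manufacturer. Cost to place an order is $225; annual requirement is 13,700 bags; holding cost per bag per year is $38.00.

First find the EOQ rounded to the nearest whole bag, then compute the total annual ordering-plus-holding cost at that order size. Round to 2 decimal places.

2DS/H = 2·13,700·225/38 = 162,236.84
EOQ = √162,236.84 ≈ 402.79 → Q = 403 bags
Ordering: D/Q × S = 13,700/403 × $225 = $7,648.88
Holding:  Q/2 × H = 403/2 × $38 = $7,657.00
Total = $7,648.88 + $7,657.00 = $15,305.88

$15,305.88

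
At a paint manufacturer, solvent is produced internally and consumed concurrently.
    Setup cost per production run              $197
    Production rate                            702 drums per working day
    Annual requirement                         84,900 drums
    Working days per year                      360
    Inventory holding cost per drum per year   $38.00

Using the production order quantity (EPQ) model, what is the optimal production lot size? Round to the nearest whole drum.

d = 84,900/360 = 235.8333 drums/day;  effective holding cost H(1 − d/p) = 38·(1 − 235.8333/702) = 25.23409
Q* = √(2DS / H_eff) = √(2·84,900·197 / 25.23409) ≈ 1,151.35

1,151 drums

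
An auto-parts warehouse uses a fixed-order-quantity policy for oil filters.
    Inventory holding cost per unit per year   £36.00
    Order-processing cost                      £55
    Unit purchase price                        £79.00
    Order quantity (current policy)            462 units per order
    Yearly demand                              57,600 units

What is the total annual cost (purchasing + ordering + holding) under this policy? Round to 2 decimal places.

Ordering: D/Q × S = 57,600/462 × £55 = £6,857.14
Holding:  Q/2 × H = 462/2 × £36 = £8,316.00
Purchase cost = D·C = 57,600 × 79 = £4,550,400.00
Total = £6,857.14 + £8,316.00 + £4,550,400.00 = £4,565,573.14

£4,565,573.14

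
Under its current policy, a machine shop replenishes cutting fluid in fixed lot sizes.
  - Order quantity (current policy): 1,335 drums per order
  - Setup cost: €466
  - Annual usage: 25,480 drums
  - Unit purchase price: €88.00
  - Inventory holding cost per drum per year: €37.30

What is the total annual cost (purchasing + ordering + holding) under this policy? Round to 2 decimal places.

Ordering: D/Q × S = 25,480/1,335 × €466 = €8,894.14
Holding:  Q/2 × H = 1,335/2 × €37.3 = €24,897.75
Purchase cost = D·C = 25,480 × 88 = €2,242,240.00
Total = €8,894.14 + €24,897.75 + €2,242,240.00 = €2,276,031.89

€2,276,031.89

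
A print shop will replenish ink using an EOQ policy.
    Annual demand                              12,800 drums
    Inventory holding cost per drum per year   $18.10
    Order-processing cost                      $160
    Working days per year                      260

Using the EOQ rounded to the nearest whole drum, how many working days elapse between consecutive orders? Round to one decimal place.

9.7 days

Q* = √(2·D·S / H) = √(2·12,800·160 / 18.1) = √226,298.3 ≈ 475.71 → Q = 476 drums
T = Q/D × 260 days = 476/12,800 × 260 = 9.669 days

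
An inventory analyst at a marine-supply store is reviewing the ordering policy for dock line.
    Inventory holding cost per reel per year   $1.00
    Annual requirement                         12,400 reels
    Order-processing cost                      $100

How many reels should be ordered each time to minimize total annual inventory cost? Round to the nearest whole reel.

1,575 reels

Optimal lot size Q* = (2 × 12,400 × $100 / $1)^½ ≈ 1,574.80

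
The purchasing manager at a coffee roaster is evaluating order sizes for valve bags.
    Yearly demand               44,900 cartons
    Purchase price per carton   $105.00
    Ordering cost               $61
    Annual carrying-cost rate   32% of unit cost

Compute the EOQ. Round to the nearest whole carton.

H = i·C = 0.32 × $105 = $33.6000 per carton-year
Q* = √(2·D·S / H) = √(2·44,900·61 / 33.6) = √163,029.8 ≈ 403.77

404 cartons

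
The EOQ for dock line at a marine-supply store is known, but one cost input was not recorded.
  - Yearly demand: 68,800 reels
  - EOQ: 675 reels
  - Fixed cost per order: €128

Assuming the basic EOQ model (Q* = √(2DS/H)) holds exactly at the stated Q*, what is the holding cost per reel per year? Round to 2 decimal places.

€38.66

From Q* = √(2DS/H) ⇒ Q*² = 2DS/H.
H = 2DS / Q² = 2 × 68,800 × 128 / 675² = 38.6564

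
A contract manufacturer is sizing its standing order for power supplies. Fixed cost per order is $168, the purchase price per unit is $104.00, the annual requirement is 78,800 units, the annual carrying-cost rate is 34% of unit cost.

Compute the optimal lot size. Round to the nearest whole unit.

H = i·C = 0.34 × $104 = $35.3600 per unit-year
2DS/H = 2·78,800·168/35.36 = 748,778.28
EOQ = √748,778.28 ≈ 865.32

865 units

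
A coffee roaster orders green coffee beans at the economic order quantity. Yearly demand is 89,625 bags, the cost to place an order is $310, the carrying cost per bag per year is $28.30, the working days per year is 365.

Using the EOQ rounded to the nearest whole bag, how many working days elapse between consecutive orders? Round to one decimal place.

EOQ = √(2DS/H) = √(2 × 89,625 × 310 / 28.3)
    = √(1,963,515.90) ≈ 1,401.26 → Q = 1,401 bags
Days between orders = 365 / (D/Q) = 365 / 63.972 ≈ 5.706

5.7 days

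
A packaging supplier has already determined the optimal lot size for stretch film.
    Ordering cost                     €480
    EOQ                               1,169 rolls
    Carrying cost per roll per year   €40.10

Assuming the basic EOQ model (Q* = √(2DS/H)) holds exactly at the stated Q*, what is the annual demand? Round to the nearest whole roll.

57,082 rolls per year

From Q* = √(2DS/H) ⇒ Q*² = 2DS/H.
D = Q²H / (2S) = 1,169² × 40.1 / (2 × 480) = 57,082.39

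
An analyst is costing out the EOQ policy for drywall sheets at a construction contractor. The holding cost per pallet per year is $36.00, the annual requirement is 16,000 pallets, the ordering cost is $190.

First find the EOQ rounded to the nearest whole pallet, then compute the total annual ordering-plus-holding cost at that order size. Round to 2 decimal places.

Optimal lot size Q* = (2 × 16,000 × $190 / $36)^½ ≈ 410.96 → Q = 411 pallets
Annual ordering cost = (D/Q)·S = (16,000/411) × 190 = $7,396.59
Annual holding cost  = (Q/2)·H = (411/2) × 36 = $7,398.00
Total = $7,396.59 + $7,398.00 = $14,794.59

$14,794.59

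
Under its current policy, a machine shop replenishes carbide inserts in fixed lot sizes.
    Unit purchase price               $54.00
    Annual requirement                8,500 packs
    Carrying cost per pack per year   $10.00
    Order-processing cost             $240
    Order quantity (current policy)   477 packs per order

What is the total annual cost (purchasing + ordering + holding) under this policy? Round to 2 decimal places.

Orders/yr = 8,500/477 = 17.820; ordering cost = 17.820 × $240 = $4,276.73
Average inventory = 477/2 = 238.5; holding cost = 238.5 × $10 = $2,385.00
Purchase cost = D·C = 8,500 × 54 = $459,000.00
Total = $4,276.73 + $2,385.00 + $459,000.00 = $465,661.73

$465,661.73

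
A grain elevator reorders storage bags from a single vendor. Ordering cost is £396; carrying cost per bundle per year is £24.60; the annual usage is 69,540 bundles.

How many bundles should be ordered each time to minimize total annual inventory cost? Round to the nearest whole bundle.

Q* = √(2·D·S / H) = √(2·69,540·396 / 24.6) = √2,238,848.8 ≈ 1,496.28

1,496 bundles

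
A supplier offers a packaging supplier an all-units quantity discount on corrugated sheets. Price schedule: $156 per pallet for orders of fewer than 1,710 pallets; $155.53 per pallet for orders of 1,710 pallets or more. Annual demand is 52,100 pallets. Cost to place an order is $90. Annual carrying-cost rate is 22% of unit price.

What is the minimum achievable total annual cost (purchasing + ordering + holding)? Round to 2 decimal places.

$8,135,110.30

H₁ = 22%×$156 = $34.3200;  H₂ = 22%×$155.53 = $34.2166
EOQ₁ = √(2×52,100×90/34.3200) = 522.73  (< 1,710, feasible at tier 1)
EOQ₂ = √(2×52,100×90/34.2166) = 523.52  (< 1,710 → use Q = 1,710 at tier-2 price)
TC(tier 1 (EOQ₁), Q≈522.7) = $8,145,540.26
TC(tier 2, Q≈1,710.0) = $8,135,110.30
Minimum at tier 2: $8,135,110.30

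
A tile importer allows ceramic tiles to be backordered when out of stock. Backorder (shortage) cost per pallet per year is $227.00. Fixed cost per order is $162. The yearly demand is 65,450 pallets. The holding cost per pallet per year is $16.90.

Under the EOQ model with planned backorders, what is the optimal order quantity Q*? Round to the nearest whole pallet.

Basic EOQ = √(2·65,450·162/16.9) = 1,120.170
Backorder adjustment √((H+b)/b) = √((16.9+227)/227) = 1.0366
Q* = 1,120.170 × 1.0366 ≈ 1,161.12

1,161 pallets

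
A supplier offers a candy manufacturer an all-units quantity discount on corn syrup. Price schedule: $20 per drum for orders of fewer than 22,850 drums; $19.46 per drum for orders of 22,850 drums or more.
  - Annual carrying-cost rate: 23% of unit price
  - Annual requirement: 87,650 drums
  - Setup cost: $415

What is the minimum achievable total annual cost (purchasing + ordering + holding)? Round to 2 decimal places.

H₁ = 23%×$20 = $4.6000;  H₂ = 23%×$19.46 = $4.4758
EOQ₁ = √(2×87,650×415/4.6000) = 3,976.82  (< 22,850, feasible at tier 1)
EOQ₂ = √(2×87,650×415/4.4758) = 4,031.62  (< 22,850 → use Q = 22,850 at tier-2 price)
TC(tier 1 (EOQ₁), Q≈3,976.8) = $1,771,293.38
TC(tier 2, Q≈22,850.0) = $1,758,396.91
Minimum at tier 2: $1,758,396.91

$1,758,396.91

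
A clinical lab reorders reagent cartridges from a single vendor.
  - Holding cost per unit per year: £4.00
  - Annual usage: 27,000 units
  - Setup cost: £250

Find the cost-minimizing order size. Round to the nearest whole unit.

EOQ = √(2DS/H) = √(2 × 27,000 × 250 / 4)
    = √(3,375,000.00) ≈ 1,837.12

1,837 units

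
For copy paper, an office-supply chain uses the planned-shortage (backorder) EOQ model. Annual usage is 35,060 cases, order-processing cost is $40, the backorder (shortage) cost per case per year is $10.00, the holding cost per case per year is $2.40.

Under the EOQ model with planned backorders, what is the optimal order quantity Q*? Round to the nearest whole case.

1,204 cases

Basic EOQ = √(2·35,060·40/2.4) = 1,081.049
Backorder adjustment √((H+b)/b) = √((2.4+10)/10) = 1.1136
Q* = 1,081.049 × 1.1136 ≈ 1,203.81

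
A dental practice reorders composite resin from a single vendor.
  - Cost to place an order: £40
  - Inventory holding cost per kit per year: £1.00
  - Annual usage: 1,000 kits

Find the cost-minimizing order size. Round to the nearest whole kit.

Q* = √(2·D·S / H) = √(2·1,000·40 / 1) = √80,000.0 ≈ 282.84

283 kits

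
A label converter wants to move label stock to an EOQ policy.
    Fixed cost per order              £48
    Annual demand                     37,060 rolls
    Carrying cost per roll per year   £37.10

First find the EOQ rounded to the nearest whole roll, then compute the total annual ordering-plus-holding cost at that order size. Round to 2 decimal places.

£11,488.82

Optimal lot size Q* = (2 × 37,060 × £48 / £37.1)^½ ≈ 309.67 → Q = 310 rolls
Annual ordering cost = (D/Q)·S = (37,060/310) × 48 = £5,738.32
Annual holding cost  = (Q/2)·H = (310/2) × 37.1 = £5,750.50
Total = £5,738.32 + £5,750.50 = £11,488.82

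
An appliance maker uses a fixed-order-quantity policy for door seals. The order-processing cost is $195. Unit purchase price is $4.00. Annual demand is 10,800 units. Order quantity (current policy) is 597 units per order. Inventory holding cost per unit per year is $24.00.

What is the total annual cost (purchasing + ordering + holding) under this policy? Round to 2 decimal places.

Orders/yr = 10,800/597 = 18.090; ordering cost = 18.090 × $195 = $3,527.64
Average inventory = 597/2 = 298.5; holding cost = 298.5 × $24 = $7,164.00
Purchase cost = D·C = 10,800 × 4 = $43,200.00
Total = $3,527.64 + $7,164.00 + $43,200.00 = $53,891.64

$53,891.64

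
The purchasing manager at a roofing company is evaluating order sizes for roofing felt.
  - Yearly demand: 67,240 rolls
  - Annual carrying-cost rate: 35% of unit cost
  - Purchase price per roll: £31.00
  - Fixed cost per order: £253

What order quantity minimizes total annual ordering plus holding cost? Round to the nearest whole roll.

1,771 rolls

Carrying cost H = £31 × 35% = £10.8500/roll/yr
Optimal lot size Q* = (2 × 67,240 × £253 / £10.85)^½ ≈ 1,770.82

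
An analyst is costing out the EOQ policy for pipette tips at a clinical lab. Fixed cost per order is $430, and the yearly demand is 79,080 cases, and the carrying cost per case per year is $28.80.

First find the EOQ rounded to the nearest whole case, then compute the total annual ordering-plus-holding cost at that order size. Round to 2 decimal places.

2DS/H = 2·79,080·430/28.8 = 2,361,416.67
EOQ = √2,361,416.67 ≈ 1,536.69 → Q = 1,537 cases
Annual ordering cost = (D/Q)·S = (79,080/1,537) × 430 = $22,123.88
Annual holding cost  = (Q/2)·H = (1,537/2) × 28.8 = $22,132.80
Total = $22,123.88 + $22,132.80 = $44,256.68

$44,256.68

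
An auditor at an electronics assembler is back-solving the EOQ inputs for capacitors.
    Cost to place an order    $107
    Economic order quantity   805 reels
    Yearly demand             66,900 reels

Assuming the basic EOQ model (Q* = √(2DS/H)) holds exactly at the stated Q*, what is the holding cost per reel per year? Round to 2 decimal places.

EOQ relation: Q² = 2DS/H, so rearrange for the unknown.
H = 2DS / Q² = 2 × 66,900 × 107 / 805² = 22.0927

$22.09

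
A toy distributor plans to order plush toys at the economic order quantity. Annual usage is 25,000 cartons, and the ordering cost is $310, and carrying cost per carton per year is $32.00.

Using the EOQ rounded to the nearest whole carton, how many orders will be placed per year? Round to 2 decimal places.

35.92 orders per year

Q* = √(2·D·S / H) = √(2·25,000·310 / 32) = √484,375.0 ≈ 695.97 → Q = 696
Orders per year = D/Q = 25,000 / 696 = 35.920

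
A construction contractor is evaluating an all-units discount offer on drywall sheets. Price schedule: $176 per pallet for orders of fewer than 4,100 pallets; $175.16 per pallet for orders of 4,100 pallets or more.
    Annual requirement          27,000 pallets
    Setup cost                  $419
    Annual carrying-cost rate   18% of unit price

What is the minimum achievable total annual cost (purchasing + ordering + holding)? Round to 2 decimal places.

$4,778,772.97

H₁ = 18%×$176 = $31.6800;  H₂ = 18%×$175.16 = $31.5288
EOQ₁ = √(2×27,000×419/31.6800) = 845.11  (< 4,100, feasible at tier 1)
EOQ₂ = √(2×27,000×419/31.5288) = 847.13  (< 4,100 → use Q = 4,100 at tier-2 price)
TC(tier 1 (EOQ₁), Q≈845.1) = $4,778,772.97
TC(tier 2, Q≈4,100.0) = $4,796,713.31
Minimum at tier 1 (EOQ₁): $4,778,772.97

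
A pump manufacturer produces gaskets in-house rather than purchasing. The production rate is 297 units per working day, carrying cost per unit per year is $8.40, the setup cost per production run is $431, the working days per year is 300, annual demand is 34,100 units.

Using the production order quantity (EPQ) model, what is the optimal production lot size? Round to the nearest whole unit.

Daily demand d = 34,100/300 = 113.667; p = 297; 1 − d/p = 0.61728
EPQ = √(2DS / (H(1 − d/p)))
    = √(2 × 34,100 × 431 / (8.4 × 0.61728)) ≈ 2,380.94

2,381 units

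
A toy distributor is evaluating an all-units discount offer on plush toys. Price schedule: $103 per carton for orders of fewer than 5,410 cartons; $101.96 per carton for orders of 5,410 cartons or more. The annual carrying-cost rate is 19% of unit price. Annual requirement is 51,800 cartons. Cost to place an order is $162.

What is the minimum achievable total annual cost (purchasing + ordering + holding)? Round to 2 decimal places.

H₁ = 19%×$103 = $19.5700;  H₂ = 19%×$101.96 = $19.3724
EOQ₁ = √(2×51,800×162/19.5700) = 926.07  (< 5,410, feasible at tier 1)
EOQ₂ = √(2×51,800×162/19.3724) = 930.78  (< 5,410 → use Q = 5,410 at tier-2 price)
TC(tier 1 (EOQ₁), Q≈926.1) = $5,353,523.11
TC(tier 2, Q≈5,410.0) = $5,335,481.47
Minimum at tier 2: $5,335,481.47

$5,335,481.47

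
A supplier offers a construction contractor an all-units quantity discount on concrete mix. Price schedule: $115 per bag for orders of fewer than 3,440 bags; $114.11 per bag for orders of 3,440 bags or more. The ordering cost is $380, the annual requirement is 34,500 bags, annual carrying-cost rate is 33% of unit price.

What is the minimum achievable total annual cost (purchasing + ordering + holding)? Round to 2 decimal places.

$3,999,044.40

H₁ = 33%×$115 = $37.9500;  H₂ = 33%×$114.11 = $37.6563
EOQ₁ = √(2×34,500×380/37.9500) = 831.21  (< 3,440, feasible at tier 1)
EOQ₂ = √(2×34,500×380/37.6563) = 834.44  (< 3,440 → use Q = 3,440 at tier-2 price)
TC(tier 1 (EOQ₁), Q≈831.2) = $3,999,044.40
TC(tier 2, Q≈3,440.0) = $4,005,374.88
Minimum at tier 1 (EOQ₁): $3,999,044.40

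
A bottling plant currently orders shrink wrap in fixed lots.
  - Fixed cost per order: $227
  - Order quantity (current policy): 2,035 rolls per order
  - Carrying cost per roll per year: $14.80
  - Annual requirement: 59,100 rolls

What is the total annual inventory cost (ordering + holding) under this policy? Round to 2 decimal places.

$21,651.48

Annual ordering cost = (D/Q)·S = (59,100/2,035) × 227 = $6,592.48
Annual holding cost  = (Q/2)·H = (2,035/2) × 14.8 = $15,059.00
Total = $6,592.48 + $15,059.00 = $21,651.48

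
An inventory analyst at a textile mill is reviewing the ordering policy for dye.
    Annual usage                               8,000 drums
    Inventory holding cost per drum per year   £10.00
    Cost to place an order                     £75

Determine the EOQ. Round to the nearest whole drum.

2DS/H = 2·8,000·75/10 = 120,000.00
EOQ = √120,000.00 ≈ 346.41

346 drums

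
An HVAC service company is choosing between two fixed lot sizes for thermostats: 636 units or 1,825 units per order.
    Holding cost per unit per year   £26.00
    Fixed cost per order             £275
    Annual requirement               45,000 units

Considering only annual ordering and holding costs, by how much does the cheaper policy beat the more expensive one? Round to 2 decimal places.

£2,780.27

Annual cost at Q: ordering D·S/Q plus holding Q·H/2.
TC(636) = (45,000/636)×275 + (636/2)×26 = £27,725.55
TC(1,825) = (45,000/1,825)×275 + (1,825/2)×26 = £30,505.82
Cheaper: Q = 636.  Difference = £2,780.27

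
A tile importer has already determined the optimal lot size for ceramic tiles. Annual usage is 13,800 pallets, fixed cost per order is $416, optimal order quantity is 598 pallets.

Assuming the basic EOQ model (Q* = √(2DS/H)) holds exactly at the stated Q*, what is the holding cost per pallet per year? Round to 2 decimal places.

Since Q* = (2DS/H)^½, squaring gives Q*²·H = 2DS.
H = 2DS / Q² = 2 × 13,800 × 416 / 598² = 32.1070

$32.11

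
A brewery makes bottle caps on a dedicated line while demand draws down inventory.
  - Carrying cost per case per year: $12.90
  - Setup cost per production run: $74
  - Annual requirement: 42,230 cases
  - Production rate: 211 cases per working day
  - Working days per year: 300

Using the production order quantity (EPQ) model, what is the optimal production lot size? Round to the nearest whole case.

1,206 cases

Daily demand d = 42,230/300 = 140.767; p = 211; 1 − d/p = 0.33286
EPQ = √(2DS / (H(1 − d/p)))
    = √(2 × 42,230 × 74 / (12.9 × 0.33286)) ≈ 1,206.47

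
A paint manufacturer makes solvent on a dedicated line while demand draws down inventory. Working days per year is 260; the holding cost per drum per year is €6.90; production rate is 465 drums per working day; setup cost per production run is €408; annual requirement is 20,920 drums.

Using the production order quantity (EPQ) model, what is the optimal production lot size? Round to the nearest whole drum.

1,730 drums

d = 20,920/260 = 80.4615 drums/day;  effective holding cost H(1 − d/p) = 6.9·(1 − 80.4615/465) = 5.70605
Q* = √(2DS / H_eff) = √(2·20,920·408 / 5.70605) ≈ 1,729.65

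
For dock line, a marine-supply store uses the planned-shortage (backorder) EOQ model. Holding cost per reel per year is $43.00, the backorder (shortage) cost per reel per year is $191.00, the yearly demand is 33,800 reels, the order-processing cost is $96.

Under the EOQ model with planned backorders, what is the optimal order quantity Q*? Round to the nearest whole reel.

Basic EOQ = √(2·33,800·96/43) = 388.485
Backorder adjustment √((H+b)/b) = √((43+191)/191) = 1.1069
Q* = 388.485 × 1.1069 ≈ 430.00

430 reels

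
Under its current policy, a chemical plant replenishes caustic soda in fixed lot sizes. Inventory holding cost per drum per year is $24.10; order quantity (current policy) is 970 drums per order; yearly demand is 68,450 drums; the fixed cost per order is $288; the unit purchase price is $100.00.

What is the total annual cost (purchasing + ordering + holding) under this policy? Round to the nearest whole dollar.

$6,877,012

Ordering: D/Q × S = 68,450/970 × $288 = $20,323.30
Holding:  Q/2 × H = 970/2 × $24.1 = $11,688.50
Purchase cost = D·C = 68,450 × 100 = $6,845,000.00
Total = $20,323.30 + $11,688.50 + $6,845,000.00 = $6,877,011.80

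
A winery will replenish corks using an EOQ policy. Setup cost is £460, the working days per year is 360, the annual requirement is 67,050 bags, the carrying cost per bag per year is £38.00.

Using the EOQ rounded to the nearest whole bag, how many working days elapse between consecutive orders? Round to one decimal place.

6.8 days

2DS/H = 2·67,050·460/38 = 1,623,315.79
EOQ = √1,623,315.79 ≈ 1,274.09 → Q = 1,274 bags
Cycle time = (working days × Q)/D = (360 × 1,274) / 67,050 = 6.840 days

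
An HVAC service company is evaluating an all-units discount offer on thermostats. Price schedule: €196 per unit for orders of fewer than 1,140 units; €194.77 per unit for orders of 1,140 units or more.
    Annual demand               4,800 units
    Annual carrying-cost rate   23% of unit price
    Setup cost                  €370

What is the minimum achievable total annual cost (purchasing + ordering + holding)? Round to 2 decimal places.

H₁ = 23%×€196 = €45.0800;  H₂ = 23%×€194.77 = €44.7971
EOQ₁ = √(2×4,800×370/45.0800) = 280.70  (< 1,140, feasible at tier 1)
EOQ₂ = √(2×4,800×370/44.7971) = 281.59  (< 1,140 → use Q = 1,140 at tier-2 price)
TC(tier 1 (EOQ₁), Q≈280.7) = €953,454.02
TC(tier 2, Q≈1,140.0) = €961,988.24
Minimum at tier 1 (EOQ₁): €953,454.02

€953,454.02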